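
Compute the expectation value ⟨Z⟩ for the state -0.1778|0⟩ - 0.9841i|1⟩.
-0.9368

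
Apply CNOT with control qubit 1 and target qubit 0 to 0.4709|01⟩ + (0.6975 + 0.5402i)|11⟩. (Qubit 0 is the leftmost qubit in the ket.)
(0.6975 + 0.5402i)|01⟩ + 0.4709|11⟩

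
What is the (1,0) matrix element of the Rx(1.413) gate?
-0.6492i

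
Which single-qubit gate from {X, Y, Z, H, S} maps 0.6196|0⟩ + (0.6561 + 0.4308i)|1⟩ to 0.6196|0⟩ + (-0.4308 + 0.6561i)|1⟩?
S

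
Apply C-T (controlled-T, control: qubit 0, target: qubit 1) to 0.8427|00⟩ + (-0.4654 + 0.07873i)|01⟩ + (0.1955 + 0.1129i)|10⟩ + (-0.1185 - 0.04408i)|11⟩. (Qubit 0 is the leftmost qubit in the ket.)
0.8427|00⟩ + (-0.4654 + 0.07873i)|01⟩ + (0.1955 + 0.1129i)|10⟩ + (-0.05262 - 0.115i)|11⟩

C-T leaves the control-|0⟩ kets |00⟩, |01⟩ unchanged and applies T to qubit 1 on the control-|1⟩ pair (|10⟩, |11⟩).
T = [[1, 0], [0, (1/√2 + (1/√2)i)]].
With a = amp(|10⟩) = (0.1955 + 0.1129i) and b = amp(|11⟩) = (-0.1185 - 0.04408i):
new amp(|10⟩) = (1)·a = (0.1955 + 0.1129i)
new amp(|11⟩) = (1/√2 + (1/√2)i)·b = (-0.05262 - 0.115i)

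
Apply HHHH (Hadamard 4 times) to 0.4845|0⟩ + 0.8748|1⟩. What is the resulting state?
0.4845|0⟩ + 0.8748|1⟩

H² = I, so an even number of Hadamards cancels: H^4 = I and the state is unchanged.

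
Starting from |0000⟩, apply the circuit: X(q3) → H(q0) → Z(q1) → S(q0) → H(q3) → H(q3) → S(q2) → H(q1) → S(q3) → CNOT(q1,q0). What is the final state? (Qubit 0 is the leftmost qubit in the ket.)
(1/2)i|0001⟩ - 1/2|0101⟩ - 1/2|1001⟩ + (1/2)i|1101⟩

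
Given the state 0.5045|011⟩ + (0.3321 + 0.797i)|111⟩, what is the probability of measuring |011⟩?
0.2545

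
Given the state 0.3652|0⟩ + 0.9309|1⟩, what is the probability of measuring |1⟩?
0.8666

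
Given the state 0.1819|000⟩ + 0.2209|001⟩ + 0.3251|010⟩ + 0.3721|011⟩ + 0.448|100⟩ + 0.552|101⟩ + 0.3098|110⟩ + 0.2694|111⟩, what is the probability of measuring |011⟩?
0.1385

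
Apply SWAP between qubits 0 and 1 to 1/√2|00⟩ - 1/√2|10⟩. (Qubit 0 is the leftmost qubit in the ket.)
1/√2|00⟩ - 1/√2|01⟩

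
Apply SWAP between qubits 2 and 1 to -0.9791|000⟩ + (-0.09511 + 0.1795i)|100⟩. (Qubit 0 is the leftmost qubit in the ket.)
-0.9791|000⟩ + (-0.09511 + 0.1795i)|100⟩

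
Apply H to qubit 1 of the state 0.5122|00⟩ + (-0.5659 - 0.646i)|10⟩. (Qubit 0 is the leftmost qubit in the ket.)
0.3622|00⟩ + 0.3622|01⟩ + (-0.4002 - 0.4568i)|10⟩ + (-0.4002 - 0.4568i)|11⟩

H on qubit 1 mixes each pair of kets that differ only in qubit 1: amplitudes (a, b) of (|…0…⟩, |…1…⟩) become ((a + b)/√2, (a − b)/√2). Kets absent from the input have amplitude 0.
(|00⟩, |01⟩): (a, b) = (0.5122, 0) → (0.3622, 0.3622)
(|10⟩, |11⟩): (a, b) = ((-0.5659 - 0.646i), 0) → ((-0.4002 - 0.4568i), (-0.4002 - 0.4568i))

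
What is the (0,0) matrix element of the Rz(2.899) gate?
(0.121 - 0.9927i)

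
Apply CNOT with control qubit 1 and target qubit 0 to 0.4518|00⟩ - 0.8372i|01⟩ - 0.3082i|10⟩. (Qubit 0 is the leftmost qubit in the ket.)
0.4518|00⟩ - 0.3082i|10⟩ - 0.8372i|11⟩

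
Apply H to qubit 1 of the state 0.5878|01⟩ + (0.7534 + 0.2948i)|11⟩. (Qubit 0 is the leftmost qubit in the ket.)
0.4156|00⟩ - 0.4156|01⟩ + (0.5327 + 0.2085i)|10⟩ + (-0.5327 - 0.2085i)|11⟩

H on qubit 1 mixes each pair of kets that differ only in qubit 1: amplitudes (a, b) of (|…0…⟩, |…1…⟩) become ((a + b)/√2, (a − b)/√2). Kets absent from the input have amplitude 0.
(|00⟩, |01⟩): (a, b) = (0, 0.5878) → (0.4156, -0.4156)
(|10⟩, |11⟩): (a, b) = (0, (0.7534 + 0.2948i)) → ((0.5327 + 0.2085i), (-0.5327 - 0.2085i))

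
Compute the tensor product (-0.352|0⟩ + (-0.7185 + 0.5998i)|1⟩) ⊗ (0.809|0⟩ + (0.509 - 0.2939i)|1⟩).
-0.2848|00⟩ + (-0.1792 + 0.1035i)|01⟩ + (-0.5813 + 0.4852i)|10⟩ + (-0.1894 + 0.5165i)|11⟩

amp(|b₁b₂…⟩) = product of the factor amplitudes for bits b₁, b₂, …; only kets whose every factor amplitude is nonzero survive.
|00⟩: (-0.352)(0.809) = -0.2848
|01⟩: (-0.352)(0.509 - 0.2939i) = (-0.1792 + 0.1035i)
|10⟩: (-0.7185 + 0.5998i)(0.809) = (-0.5813 + 0.4852i)
|11⟩: (-0.7185 + 0.5998i)(0.509 - 0.2939i) = (-0.1894 + 0.5165i)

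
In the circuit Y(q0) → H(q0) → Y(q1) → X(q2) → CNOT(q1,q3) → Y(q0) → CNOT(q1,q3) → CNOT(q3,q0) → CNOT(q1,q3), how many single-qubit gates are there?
5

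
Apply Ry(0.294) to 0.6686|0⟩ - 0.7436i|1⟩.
(0.6614 + 0.1089i)|0⟩ + (0.09793 - 0.7356i)|1⟩

Ry(0.294) = [[cos(θ/2), −sin(θ/2)], [sin(θ/2), cos(θ/2)]]; θ = 0.294, cos(θ/2) ≈ 0.989215, sin(θ/2) ≈ 0.146471.
With a = amp(|0⟩) = 0.6686 and b = amp(|1⟩) = -0.7436i:
new amp(|0⟩) = (0.989215)·a + (-0.146471)·b = (0.6614 + 0.1089i)
new amp(|1⟩) = (0.146471)·a + (0.989215)·b = (0.09793 - 0.7356i)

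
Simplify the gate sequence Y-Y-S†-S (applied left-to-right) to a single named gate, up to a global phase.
I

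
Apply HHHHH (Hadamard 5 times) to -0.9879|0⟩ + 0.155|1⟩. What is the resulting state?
-0.5889|0⟩ - 0.8082|1⟩

H² = I, so H^5 = H: a single Hadamard. With (a, b) = (-0.9879, 0.155), H gives ((a + b)/√2, (a − b)/√2) = (-0.5889, -0.8082).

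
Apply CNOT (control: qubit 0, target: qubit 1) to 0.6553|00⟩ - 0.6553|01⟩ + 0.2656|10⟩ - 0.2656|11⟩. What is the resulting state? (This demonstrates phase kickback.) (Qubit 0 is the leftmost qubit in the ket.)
0.6553|00⟩ - 0.6553|01⟩ - 0.2656|10⟩ + 0.2656|11⟩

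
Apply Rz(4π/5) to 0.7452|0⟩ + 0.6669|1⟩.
(0.2303 - 0.7087i)|0⟩ + (0.2061 + 0.6343i)|1⟩

Rz(4π/5) = [[e^(−iθ/2), 0], [0, e^(iθ/2)]] with e^(±iθ/2) = cos(θ/2) ± i·sin(θ/2); θ = 4π/5, cos(θ/2) ≈ 0.309017, sin(θ/2) ≈ 0.951057.
With a = amp(|0⟩) = 0.7452 and b = amp(|1⟩) = 0.6669:
new amp(|0⟩) = (0.309017 - 0.951057i)·a = (0.2303 - 0.7087i)
new amp(|1⟩) = (0.309017 + 0.951057i)·b = (0.2061 + 0.6343i)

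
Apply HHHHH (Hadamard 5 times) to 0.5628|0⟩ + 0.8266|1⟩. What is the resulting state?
0.9825|0⟩ - 0.1865|1⟩

H² = I, so H^5 = H: a single Hadamard. With (a, b) = (0.5628, 0.8266), H gives ((a + b)/√2, (a − b)/√2) = (0.9825, -0.1865).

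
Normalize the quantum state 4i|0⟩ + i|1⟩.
0.9701i|0⟩ + 0.2425i|1⟩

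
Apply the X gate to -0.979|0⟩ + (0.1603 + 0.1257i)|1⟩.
(0.1603 + 0.1257i)|0⟩ - 0.979|1⟩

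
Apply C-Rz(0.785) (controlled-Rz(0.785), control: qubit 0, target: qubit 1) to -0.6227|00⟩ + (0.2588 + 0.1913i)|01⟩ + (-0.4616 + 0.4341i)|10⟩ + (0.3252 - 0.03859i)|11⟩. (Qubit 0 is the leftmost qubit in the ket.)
-0.6227|00⟩ + (0.2588 + 0.1913i)|01⟩ + (-0.2605 + 0.5777i)|10⟩ + (0.3152 + 0.08873i)|11⟩

C-Rz(0.785) leaves the control-|0⟩ kets |00⟩, |01⟩ unchanged and applies Rz(0.785) to qubit 1 on the control-|1⟩ pair (|10⟩, |11⟩).
Rz(0.785) = [[e^(−iθ/2), 0], [0, e^(iθ/2)]] with e^(±iθ/2) = cos(θ/2) ± i·sin(θ/2); θ = 0.785, cos(θ/2) ≈ 0.923956, sin(θ/2) ≈ 0.382499.
With a = amp(|10⟩) = (-0.4616 + 0.4341i) and b = amp(|11⟩) = (0.3252 - 0.03859i):
new amp(|10⟩) = (0.923956 - 0.382499i)·a = (-0.2605 + 0.5777i)
new amp(|11⟩) = (0.923956 + 0.382499i)·b = (0.3152 + 0.08873i)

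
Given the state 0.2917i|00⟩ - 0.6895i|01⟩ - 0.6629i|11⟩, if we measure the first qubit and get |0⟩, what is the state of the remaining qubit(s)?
0.3896i|0⟩ - 0.921i|1⟩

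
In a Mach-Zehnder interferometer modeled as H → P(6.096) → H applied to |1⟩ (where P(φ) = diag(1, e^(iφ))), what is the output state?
(0.008734 + 0.09305i)|0⟩ + (0.9913 - 0.09305i)|1⟩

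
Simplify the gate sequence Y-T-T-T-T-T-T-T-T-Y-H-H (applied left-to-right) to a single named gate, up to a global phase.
I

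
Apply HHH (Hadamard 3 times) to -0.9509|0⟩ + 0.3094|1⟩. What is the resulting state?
-0.4536|0⟩ - 0.8912|1⟩

H² = I, so H^3 = H: a single Hadamard. With (a, b) = (-0.9509, 0.3094), H gives ((a + b)/√2, (a − b)/√2) = (-0.4536, -0.8912).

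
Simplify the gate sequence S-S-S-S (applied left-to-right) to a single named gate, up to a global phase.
I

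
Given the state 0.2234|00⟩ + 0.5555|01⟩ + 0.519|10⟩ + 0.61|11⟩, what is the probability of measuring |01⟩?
0.3086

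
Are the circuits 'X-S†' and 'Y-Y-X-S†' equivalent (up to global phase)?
Yes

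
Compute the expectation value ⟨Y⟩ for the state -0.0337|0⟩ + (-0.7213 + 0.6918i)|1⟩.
-0.04663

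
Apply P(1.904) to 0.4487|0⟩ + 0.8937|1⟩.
0.4487|0⟩ + (-0.2923 + 0.8445i)|1⟩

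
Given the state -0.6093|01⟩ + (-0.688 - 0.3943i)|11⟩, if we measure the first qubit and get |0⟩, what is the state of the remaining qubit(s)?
-|1⟩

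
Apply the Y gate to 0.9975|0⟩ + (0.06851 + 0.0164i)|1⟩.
(0.0164 - 0.06851i)|0⟩ + 0.9975i|1⟩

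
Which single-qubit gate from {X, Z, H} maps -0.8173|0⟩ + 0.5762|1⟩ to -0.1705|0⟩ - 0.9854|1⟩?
H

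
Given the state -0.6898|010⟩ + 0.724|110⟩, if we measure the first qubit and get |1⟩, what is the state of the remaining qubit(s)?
|10⟩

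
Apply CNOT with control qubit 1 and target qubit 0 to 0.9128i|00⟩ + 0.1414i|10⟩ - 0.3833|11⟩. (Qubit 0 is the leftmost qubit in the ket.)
0.9128i|00⟩ - 0.3833|01⟩ + 0.1414i|10⟩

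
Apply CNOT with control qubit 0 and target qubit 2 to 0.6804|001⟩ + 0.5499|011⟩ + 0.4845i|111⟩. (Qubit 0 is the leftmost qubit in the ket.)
0.6804|001⟩ + 0.5499|011⟩ + 0.4845i|110⟩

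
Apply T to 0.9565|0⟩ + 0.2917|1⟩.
0.9565|0⟩ + (0.2063 + 0.2063i)|1⟩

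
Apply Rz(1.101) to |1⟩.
(0.8523 + 0.5231i)|1⟩

Rz(1.101) = [[e^(−iθ/2), 0], [0, e^(iθ/2)]] with e^(±iθ/2) = cos(θ/2) ± i·sin(θ/2); θ = 1.101, cos(θ/2) ≈ 0.852263, sin(θ/2) ≈ 0.523113.
With a = amp(|0⟩) = 0 and b = amp(|1⟩) = 1:
new amp(|0⟩) = (0.852263 - 0.523113i)·a = 0
new amp(|1⟩) = (0.852263 + 0.523113i)·b = (0.8523 + 0.5231i)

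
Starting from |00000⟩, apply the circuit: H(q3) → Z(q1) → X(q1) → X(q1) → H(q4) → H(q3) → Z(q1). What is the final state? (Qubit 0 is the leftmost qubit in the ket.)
1/√2|00000⟩ + 1/√2|00001⟩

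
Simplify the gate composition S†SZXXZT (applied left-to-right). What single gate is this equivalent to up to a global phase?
T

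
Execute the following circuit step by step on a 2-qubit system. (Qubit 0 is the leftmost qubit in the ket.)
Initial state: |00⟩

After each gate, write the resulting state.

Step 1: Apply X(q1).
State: |01⟩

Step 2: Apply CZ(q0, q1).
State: |01⟩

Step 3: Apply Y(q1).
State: -i|00⟩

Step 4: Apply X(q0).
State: -i|10⟩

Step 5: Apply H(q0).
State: -(1/√2)i|00⟩ + (1/√2)i|10⟩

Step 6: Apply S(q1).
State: -(1/√2)i|00⟩ + (1/√2)i|10⟩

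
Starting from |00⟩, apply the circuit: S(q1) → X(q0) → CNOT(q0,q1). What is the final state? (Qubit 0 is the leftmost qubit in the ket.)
|11⟩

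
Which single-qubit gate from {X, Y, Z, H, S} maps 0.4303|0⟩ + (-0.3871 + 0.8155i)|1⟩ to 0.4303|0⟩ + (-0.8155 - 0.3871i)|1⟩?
S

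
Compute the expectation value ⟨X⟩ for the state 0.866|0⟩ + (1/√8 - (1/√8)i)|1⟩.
0.6124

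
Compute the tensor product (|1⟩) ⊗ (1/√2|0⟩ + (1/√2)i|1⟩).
1/√2|10⟩ + (1/√2)i|11⟩

amp(|b₁b₂…⟩) = product of the factor amplitudes for bits b₁, b₂, …; only kets whose every factor amplitude is nonzero survive.
|10⟩: (1)(1/√2) = 1/√2
|11⟩: (1)((1/√2)i) = (1/√2)i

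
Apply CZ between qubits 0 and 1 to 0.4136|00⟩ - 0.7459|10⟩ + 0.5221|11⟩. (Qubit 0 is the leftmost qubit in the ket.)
0.4136|00⟩ - 0.7459|10⟩ - 0.5221|11⟩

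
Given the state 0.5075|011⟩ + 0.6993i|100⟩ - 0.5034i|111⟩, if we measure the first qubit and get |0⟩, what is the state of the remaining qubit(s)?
|11⟩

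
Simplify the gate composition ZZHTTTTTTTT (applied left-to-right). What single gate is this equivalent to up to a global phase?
H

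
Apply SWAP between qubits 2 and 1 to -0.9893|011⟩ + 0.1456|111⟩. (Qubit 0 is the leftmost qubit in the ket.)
-0.9893|011⟩ + 0.1456|111⟩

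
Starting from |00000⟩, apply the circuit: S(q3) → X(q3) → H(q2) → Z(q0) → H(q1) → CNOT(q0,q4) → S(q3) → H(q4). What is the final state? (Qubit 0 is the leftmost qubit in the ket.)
(1/√8)i|00010⟩ + (1/√8)i|00011⟩ + (1/√8)i|00110⟩ + (1/√8)i|00111⟩ + (1/√8)i|01010⟩ + (1/√8)i|01011⟩ + (1/√8)i|01110⟩ + (1/√8)i|01111⟩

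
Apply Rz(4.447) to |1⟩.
(-0.6073 + 0.7944i)|1⟩

Rz(4.447) = [[e^(−iθ/2), 0], [0, e^(iθ/2)]] with e^(±iθ/2) = cos(θ/2) ± i·sin(θ/2); θ = 4.447, cos(θ/2) ≈ -0.607337, sin(θ/2) ≈ 0.794445.
With a = amp(|0⟩) = 0 and b = amp(|1⟩) = 1:
new amp(|0⟩) = (-0.607337 - 0.794445i)·a = 0
new amp(|1⟩) = (-0.607337 + 0.794445i)·b = (-0.6073 + 0.7944i)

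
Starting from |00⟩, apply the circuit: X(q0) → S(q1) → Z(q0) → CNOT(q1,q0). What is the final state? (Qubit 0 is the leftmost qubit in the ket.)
-|10⟩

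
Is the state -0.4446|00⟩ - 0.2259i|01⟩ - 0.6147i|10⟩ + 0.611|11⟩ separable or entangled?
Entangled

Writing the state as a|00⟩ + b|01⟩ + c|10⟩ + d|11⟩, it is a product state iff ad − bc = 0.
Here (a, b, c, d) = (-0.4446, -0.2259i, -0.6147i, 0.611): ad − bc = (-0.4446)(0.611) − (-0.2259i)(-0.6147i) = -0.1328 ≠ 0, so the state is entangled.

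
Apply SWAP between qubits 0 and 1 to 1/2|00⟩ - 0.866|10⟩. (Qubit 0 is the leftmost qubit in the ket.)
1/2|00⟩ - 0.866|01⟩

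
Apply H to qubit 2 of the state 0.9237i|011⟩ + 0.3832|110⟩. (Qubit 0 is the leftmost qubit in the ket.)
0.6532i|010⟩ - 0.6532i|011⟩ + 0.271|110⟩ + 0.271|111⟩

H on qubit 2 mixes each pair of kets that differ only in qubit 2: amplitudes (a, b) of (|…0…⟩, |…1…⟩) become ((a + b)/√2, (a − b)/√2). Kets absent from the input have amplitude 0.
(|010⟩, |011⟩): (a, b) = (0, 0.9237i) → (0.6532i, -0.6532i)
(|110⟩, |111⟩): (a, b) = (0.3832, 0) → (0.271, 0.271)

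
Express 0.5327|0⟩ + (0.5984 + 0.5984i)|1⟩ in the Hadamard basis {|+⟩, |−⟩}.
(0.7998 + 0.4231i)|+⟩ + (-0.04646 - 0.4231i)|−⟩

With |ψ⟩ = α|0⟩ + β|1⟩, the Hadamard-basis coefficients are ⟨+|ψ⟩ = (α + β)/√2 and ⟨−|ψ⟩ = (α − β)/√2.
Here α = 0.5327, β = (0.5984 + 0.5984i): (α + β)/√2 = (0.7998 + 0.4231i), (α − β)/√2 = (-0.04646 - 0.4231i).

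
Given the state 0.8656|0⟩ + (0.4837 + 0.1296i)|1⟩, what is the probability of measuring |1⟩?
0.2508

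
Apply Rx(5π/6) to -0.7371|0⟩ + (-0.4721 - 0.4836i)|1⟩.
(-0.6579 + 0.456i)|0⟩ + (-0.1222 + 0.5868i)|1⟩

Rx(5π/6) = [[cos(θ/2), −i·sin(θ/2)], [−i·sin(θ/2), cos(θ/2)]]; θ = 5π/6, cos(θ/2) ≈ 0.258819, sin(θ/2) ≈ 0.965926.
With a = amp(|0⟩) = -0.7371 and b = amp(|1⟩) = (-0.4721 - 0.4836i):
new amp(|0⟩) = (0.258819)·a + (-0.965926i)·b = (-0.6579 + 0.456i)
new amp(|1⟩) = (-0.965926i)·a + (0.258819)·b = (-0.1222 + 0.5868i)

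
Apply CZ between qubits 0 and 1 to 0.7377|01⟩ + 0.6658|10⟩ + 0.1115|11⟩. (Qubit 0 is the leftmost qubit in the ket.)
0.7377|01⟩ + 0.6658|10⟩ - 0.1115|11⟩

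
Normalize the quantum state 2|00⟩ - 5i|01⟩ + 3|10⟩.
0.3244|00⟩ - 0.8111i|01⟩ + 0.4867|10⟩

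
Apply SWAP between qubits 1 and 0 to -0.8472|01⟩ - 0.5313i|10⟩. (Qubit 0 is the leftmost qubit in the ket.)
-0.5313i|01⟩ - 0.8472|10⟩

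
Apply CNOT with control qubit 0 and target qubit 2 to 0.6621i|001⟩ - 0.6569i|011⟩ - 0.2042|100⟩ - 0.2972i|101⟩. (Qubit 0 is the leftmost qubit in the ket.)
0.6621i|001⟩ - 0.6569i|011⟩ - 0.2972i|100⟩ - 0.2042|101⟩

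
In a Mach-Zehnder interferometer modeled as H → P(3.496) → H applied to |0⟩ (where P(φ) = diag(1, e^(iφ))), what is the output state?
(0.03107 - 0.1735i)|0⟩ + (0.9689 + 0.1735i)|1⟩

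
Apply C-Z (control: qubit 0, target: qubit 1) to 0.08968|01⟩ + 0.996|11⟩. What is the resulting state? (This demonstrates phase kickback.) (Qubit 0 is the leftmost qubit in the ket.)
0.08968|01⟩ - 0.996|11⟩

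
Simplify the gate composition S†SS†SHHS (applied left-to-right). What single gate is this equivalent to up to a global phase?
S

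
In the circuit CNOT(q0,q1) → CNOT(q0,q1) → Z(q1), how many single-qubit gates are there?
1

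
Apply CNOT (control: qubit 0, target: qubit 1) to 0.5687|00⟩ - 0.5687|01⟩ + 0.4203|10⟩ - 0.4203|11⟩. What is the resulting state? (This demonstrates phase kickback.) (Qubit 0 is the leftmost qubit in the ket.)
0.5687|00⟩ - 0.5687|01⟩ - 0.4203|10⟩ + 0.4203|11⟩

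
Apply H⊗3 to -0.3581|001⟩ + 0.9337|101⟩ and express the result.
0.2035|000⟩ - 0.2035|001⟩ + 0.2035|010⟩ - 0.2035|011⟩ - 0.4567|100⟩ + 0.4567|101⟩ - 0.4567|110⟩ + 0.4567|111⟩

H⊗3 gives amp(|y⟩) = (1/2√2) Σ_x (−1)^(x·y) amp(|x⟩), where x·y is the number of positions in which both x and y have a 1.
|000⟩: (-0.3581 + 0.9337)/(2√2) = 0.2035
|001⟩: (0.3581 - 0.9337)/(2√2) = -0.2035
|010⟩: (-0.3581 + 0.9337)/(2√2) = 0.2035
|011⟩: (0.3581 - 0.9337)/(2√2) = -0.2035
|100⟩: (-0.3581 - 0.9337)/(2√2) = -0.4567
|101⟩: (0.3581 + 0.9337)/(2√2) = 0.4567
|110⟩: (-0.3581 - 0.9337)/(2√2) = -0.4567
|111⟩: (0.3581 + 0.9337)/(2√2) = 0.4567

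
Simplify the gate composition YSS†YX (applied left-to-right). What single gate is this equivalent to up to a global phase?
X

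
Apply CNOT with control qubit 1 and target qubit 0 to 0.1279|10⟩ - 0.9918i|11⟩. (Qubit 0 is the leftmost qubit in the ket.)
-0.9918i|01⟩ + 0.1279|10⟩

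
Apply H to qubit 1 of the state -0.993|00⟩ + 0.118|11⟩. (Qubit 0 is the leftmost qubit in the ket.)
-0.7022|00⟩ - 0.7022|01⟩ + 0.08344|10⟩ - 0.08344|11⟩

H on qubit 1 mixes each pair of kets that differ only in qubit 1: amplitudes (a, b) of (|…0…⟩, |…1…⟩) become ((a + b)/√2, (a − b)/√2). Kets absent from the input have amplitude 0.
(|00⟩, |01⟩): (a, b) = (-0.993, 0) → (-0.7022, -0.7022)
(|10⟩, |11⟩): (a, b) = (0, 0.118) → (0.08344, -0.08344)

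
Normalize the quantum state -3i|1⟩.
-i|1⟩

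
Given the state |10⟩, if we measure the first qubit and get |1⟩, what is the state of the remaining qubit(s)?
|0⟩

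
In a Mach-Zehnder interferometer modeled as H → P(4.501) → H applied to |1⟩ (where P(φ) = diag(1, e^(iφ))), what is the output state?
(0.6049 + 0.4889i)|0⟩ + (0.3951 - 0.4889i)|1⟩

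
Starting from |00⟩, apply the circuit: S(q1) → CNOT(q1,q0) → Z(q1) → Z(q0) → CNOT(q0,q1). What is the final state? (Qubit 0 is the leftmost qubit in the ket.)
|00⟩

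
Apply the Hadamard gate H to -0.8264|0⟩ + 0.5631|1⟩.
-0.1862|0⟩ - 0.9825|1⟩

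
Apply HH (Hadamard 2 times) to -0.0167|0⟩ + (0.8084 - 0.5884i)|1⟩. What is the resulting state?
-0.0167|0⟩ + (0.8084 - 0.5884i)|1⟩

H² = I, so an even number of Hadamards cancels: H^2 = I and the state is unchanged.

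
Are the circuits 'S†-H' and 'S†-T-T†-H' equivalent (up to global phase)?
Yes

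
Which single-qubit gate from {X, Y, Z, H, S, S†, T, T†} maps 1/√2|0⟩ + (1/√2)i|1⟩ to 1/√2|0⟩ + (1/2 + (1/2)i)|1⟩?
T†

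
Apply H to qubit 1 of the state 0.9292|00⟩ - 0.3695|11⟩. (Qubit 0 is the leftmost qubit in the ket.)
0.657|00⟩ + 0.657|01⟩ - 0.2613|10⟩ + 0.2613|11⟩

H on qubit 1 mixes each pair of kets that differ only in qubit 1: amplitudes (a, b) of (|…0…⟩, |…1…⟩) become ((a + b)/√2, (a − b)/√2). Kets absent from the input have amplitude 0.
(|00⟩, |01⟩): (a, b) = (0.9292, 0) → (0.657, 0.657)
(|10⟩, |11⟩): (a, b) = (0, -0.3695) → (-0.2613, 0.2613)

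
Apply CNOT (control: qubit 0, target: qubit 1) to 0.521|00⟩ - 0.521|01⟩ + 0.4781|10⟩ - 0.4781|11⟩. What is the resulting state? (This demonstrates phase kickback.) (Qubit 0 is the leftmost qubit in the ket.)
0.521|00⟩ - 0.521|01⟩ - 0.4781|10⟩ + 0.4781|11⟩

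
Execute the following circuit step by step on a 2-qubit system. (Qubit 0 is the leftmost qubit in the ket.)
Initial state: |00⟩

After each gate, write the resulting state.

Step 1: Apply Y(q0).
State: i|10⟩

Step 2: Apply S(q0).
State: -|10⟩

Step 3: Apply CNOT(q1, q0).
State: -|10⟩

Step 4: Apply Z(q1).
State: -|10⟩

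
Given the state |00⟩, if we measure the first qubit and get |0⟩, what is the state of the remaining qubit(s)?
|0⟩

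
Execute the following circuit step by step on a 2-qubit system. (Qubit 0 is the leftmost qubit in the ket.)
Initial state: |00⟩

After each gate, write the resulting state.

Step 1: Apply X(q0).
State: |10⟩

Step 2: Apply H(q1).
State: 1/√2|10⟩ + 1/√2|11⟩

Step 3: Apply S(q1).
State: 1/√2|10⟩ + (1/√2)i|11⟩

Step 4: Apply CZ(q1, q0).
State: 1/√2|10⟩ - (1/√2)i|11⟩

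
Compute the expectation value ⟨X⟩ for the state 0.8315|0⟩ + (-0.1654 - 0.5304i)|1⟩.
-0.2751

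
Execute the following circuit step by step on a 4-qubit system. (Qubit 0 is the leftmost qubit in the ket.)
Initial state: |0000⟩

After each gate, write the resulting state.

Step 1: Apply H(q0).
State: 1/√2|0000⟩ + 1/√2|1000⟩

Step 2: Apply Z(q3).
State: 1/√2|0000⟩ + 1/√2|1000⟩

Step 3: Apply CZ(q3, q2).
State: 1/√2|0000⟩ + 1/√2|1000⟩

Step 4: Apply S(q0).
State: 1/√2|0000⟩ + (1/√2)i|1000⟩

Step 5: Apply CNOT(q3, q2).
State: 1/√2|0000⟩ + (1/√2)i|1000⟩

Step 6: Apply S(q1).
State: 1/√2|0000⟩ + (1/√2)i|1000⟩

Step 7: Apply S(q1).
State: 1/√2|0000⟩ + (1/√2)i|1000⟩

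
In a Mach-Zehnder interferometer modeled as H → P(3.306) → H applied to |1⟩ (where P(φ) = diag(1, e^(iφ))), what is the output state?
(0.9933 + 0.08183i)|0⟩ + (0.006742 - 0.08183i)|1⟩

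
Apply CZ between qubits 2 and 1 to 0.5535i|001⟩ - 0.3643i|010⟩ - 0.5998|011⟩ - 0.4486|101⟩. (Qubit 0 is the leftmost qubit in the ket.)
0.5535i|001⟩ - 0.3643i|010⟩ + 0.5998|011⟩ - 0.4486|101⟩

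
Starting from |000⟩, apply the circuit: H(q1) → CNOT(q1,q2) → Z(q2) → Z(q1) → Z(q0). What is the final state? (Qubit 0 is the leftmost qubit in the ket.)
1/√2|000⟩ + 1/√2|011⟩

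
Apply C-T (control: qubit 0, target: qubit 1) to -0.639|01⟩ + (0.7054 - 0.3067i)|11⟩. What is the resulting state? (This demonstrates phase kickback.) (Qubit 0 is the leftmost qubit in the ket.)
-0.639|01⟩ + (0.7157 + 0.2819i)|11⟩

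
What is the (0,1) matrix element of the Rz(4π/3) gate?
0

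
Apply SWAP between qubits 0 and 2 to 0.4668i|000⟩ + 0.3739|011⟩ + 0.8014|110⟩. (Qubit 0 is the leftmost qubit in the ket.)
0.4668i|000⟩ + 0.8014|011⟩ + 0.3739|110⟩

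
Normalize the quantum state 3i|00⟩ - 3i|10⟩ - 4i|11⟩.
0.5145i|00⟩ - 0.5145i|10⟩ - 0.686i|11⟩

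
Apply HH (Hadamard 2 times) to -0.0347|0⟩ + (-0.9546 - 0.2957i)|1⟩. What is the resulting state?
-0.0347|0⟩ + (-0.9546 - 0.2957i)|1⟩

H² = I, so an even number of Hadamards cancels: H^2 = I and the state is unchanged.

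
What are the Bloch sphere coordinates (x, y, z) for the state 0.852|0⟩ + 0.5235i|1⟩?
(0, 0.892, 0.4519)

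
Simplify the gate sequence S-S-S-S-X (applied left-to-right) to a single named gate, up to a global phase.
X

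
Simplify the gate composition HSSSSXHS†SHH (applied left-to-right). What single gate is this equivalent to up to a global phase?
Z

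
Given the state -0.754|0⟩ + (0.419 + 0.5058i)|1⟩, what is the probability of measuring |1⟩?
0.4314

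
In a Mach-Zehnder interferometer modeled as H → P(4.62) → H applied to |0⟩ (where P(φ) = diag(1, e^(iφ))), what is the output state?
(0.4539 - 0.4979i)|0⟩ + (0.5461 + 0.4979i)|1⟩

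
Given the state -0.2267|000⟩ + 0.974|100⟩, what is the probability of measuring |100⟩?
0.9487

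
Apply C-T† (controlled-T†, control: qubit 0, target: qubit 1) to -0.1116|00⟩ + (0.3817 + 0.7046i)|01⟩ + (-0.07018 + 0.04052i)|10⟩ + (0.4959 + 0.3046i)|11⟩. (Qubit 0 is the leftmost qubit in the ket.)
-0.1116|00⟩ + (0.3817 + 0.7046i)|01⟩ + (-0.07018 + 0.04052i)|10⟩ + (0.566 - 0.1353i)|11⟩

C-T† leaves the control-|0⟩ kets |00⟩, |01⟩ unchanged and applies T† to qubit 1 on the control-|1⟩ pair (|10⟩, |11⟩).
T† = [[1, 0], [0, (1/√2 - (1/√2)i)]].
With a = amp(|10⟩) = (-0.07018 + 0.04052i) and b = amp(|11⟩) = (0.4959 + 0.3046i):
new amp(|10⟩) = (1)·a = (-0.07018 + 0.04052i)
new amp(|11⟩) = (1/√2 - (1/√2)i)·b = (0.566 - 0.1353i)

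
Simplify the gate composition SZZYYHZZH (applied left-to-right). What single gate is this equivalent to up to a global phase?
S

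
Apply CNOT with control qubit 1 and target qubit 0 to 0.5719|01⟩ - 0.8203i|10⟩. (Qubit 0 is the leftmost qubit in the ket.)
-0.8203i|10⟩ + 0.5719|11⟩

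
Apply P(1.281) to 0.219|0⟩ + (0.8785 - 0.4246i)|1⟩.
0.219|0⟩ + (0.6579 + 0.7205i)|1⟩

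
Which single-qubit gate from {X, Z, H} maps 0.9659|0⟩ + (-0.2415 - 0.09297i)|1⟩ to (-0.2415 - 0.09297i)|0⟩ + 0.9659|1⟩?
X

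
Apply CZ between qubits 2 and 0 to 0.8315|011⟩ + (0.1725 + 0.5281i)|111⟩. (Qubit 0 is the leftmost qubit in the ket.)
0.8315|011⟩ + (-0.1725 - 0.5281i)|111⟩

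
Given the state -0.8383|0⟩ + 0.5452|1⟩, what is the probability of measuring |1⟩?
0.2972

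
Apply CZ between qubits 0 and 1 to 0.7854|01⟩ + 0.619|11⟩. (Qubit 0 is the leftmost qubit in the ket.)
0.7854|01⟩ - 0.619|11⟩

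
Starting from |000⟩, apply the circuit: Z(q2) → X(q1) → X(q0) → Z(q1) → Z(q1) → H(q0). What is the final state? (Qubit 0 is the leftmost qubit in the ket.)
1/√2|010⟩ - 1/√2|110⟩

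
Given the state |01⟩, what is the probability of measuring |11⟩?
0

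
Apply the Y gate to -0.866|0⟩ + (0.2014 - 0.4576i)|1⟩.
(-0.4576 - 0.2014i)|0⟩ - 0.866i|1⟩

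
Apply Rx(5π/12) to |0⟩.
0.7934|0⟩ - 0.6088i|1⟩

Rx(5π/12) = [[cos(θ/2), −i·sin(θ/2)], [−i·sin(θ/2), cos(θ/2)]]; θ = 5π/12, cos(θ/2) ≈ 0.793353, sin(θ/2) ≈ 0.608761.
With a = amp(|0⟩) = 1 and b = amp(|1⟩) = 0:
new amp(|0⟩) = (0.793353)·a + (-0.608761i)·b = 0.7934
new amp(|1⟩) = (-0.608761i)·a + (0.793353)·b = -0.6088i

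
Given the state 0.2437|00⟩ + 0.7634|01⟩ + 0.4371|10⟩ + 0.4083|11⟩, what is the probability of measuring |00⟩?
0.05939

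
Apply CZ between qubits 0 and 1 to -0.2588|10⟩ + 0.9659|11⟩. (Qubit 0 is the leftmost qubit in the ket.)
-0.2588|10⟩ - 0.9659|11⟩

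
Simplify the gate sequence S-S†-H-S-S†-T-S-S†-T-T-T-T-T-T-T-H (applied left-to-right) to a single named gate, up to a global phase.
I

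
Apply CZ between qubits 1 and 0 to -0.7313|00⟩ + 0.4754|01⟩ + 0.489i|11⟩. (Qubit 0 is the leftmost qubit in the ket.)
-0.7313|00⟩ + 0.4754|01⟩ - 0.489i|11⟩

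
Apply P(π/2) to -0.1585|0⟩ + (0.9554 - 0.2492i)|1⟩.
-0.1585|0⟩ + (0.2492 + 0.9554i)|1⟩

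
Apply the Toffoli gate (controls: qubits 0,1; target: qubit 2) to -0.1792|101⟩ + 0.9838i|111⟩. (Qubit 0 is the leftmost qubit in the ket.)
-0.1792|101⟩ + 0.9838i|110⟩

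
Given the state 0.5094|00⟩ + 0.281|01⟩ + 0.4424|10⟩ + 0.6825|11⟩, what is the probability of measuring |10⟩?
0.1957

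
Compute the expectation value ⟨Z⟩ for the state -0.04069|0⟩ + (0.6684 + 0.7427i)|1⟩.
-0.9967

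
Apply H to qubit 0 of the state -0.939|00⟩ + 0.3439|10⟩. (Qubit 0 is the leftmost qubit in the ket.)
-0.4208|00⟩ - 0.9071|10⟩

H on qubit 0 mixes each pair of kets that differ only in qubit 0: amplitudes (a, b) of (|…0…⟩, |…1…⟩) become ((a + b)/√2, (a − b)/√2). Kets absent from the input have amplitude 0.
(|00⟩, |10⟩): (a, b) = (-0.939, 0.3439) → (-0.4208, -0.9071)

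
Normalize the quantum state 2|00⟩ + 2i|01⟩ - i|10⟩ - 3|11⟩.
0.4714|00⟩ + 0.4714i|01⟩ - 0.2357i|10⟩ - 1/√2|11⟩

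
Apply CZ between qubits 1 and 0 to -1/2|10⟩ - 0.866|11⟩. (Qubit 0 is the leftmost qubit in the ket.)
-1/2|10⟩ + 0.866|11⟩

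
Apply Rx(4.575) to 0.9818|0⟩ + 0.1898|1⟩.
(-0.6449 - 0.1431i)|0⟩ + (-0.1247 - 0.7403i)|1⟩

Rx(4.575) = [[cos(θ/2), −i·sin(θ/2)], [−i·sin(θ/2), cos(θ/2)]]; θ = 4.575, cos(θ/2) ≈ -0.656903, sin(θ/2) ≈ 0.753975.
With a = amp(|0⟩) = 0.9818 and b = amp(|1⟩) = 0.1898:
new amp(|0⟩) = (-0.656903)·a + (-0.753975i)·b = (-0.6449 - 0.1431i)
new amp(|1⟩) = (-0.753975i)·a + (-0.656903)·b = (-0.1247 - 0.7403i)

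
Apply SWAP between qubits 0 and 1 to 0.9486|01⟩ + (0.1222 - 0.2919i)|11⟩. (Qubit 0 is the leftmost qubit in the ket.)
0.9486|10⟩ + (0.1222 - 0.2919i)|11⟩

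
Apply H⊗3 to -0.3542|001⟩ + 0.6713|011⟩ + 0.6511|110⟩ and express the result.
0.3423|000⟩ + 0.1181|001⟩ - 0.5928|010⟩ + 0.1324|011⟩ - 0.1181|100⟩ - 0.3423|101⟩ - 0.1324|110⟩ + 0.5928|111⟩

H⊗3 gives amp(|y⟩) = (1/2√2) Σ_x (−1)^(x·y) amp(|x⟩), where x·y is the number of positions in which both x and y have a 1.
|000⟩: (-0.3542 + 0.6713 + 0.6511)/(2√2) = 0.3423
|001⟩: (0.3542 - 0.6713 + 0.6511)/(2√2) = 0.1181
|010⟩: (-0.3542 - 0.6713 - 0.6511)/(2√2) = -0.5928
|011⟩: (0.3542 + 0.6713 - 0.6511)/(2√2) = 0.1324
|100⟩: (-0.3542 + 0.6713 - 0.6511)/(2√2) = -0.1181
|101⟩: (0.3542 - 0.6713 - 0.6511)/(2√2) = -0.3423
|110⟩: (-0.3542 - 0.6713 + 0.6511)/(2√2) = -0.1324
|111⟩: (0.3542 + 0.6713 + 0.6511)/(2√2) = 0.5928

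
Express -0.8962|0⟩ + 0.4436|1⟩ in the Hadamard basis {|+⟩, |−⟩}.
-0.32|+⟩ - 0.9474|−⟩

With |ψ⟩ = α|0⟩ + β|1⟩, the Hadamard-basis coefficients are ⟨+|ψ⟩ = (α + β)/√2 and ⟨−|ψ⟩ = (α − β)/√2.
Here α = -0.8962, β = 0.4436: (α + β)/√2 = -0.32, (α − β)/√2 = -0.9474.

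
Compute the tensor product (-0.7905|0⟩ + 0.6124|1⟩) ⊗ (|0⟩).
-0.7905|00⟩ + 0.6124|10⟩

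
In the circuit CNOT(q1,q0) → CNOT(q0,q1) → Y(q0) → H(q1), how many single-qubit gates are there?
2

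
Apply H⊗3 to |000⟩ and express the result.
1/√8|000⟩ + 1/√8|001⟩ + 1/√8|010⟩ + 1/√8|011⟩ + 1/√8|100⟩ + 1/√8|101⟩ + 1/√8|110⟩ + 1/√8|111⟩

H⊗3 gives amp(|y⟩) = (1/2√2) Σ_x (−1)^(x·y) amp(|x⟩), where x·y is the number of positions in which both x and y have a 1.
|000⟩: (1)/(2√2) = 1/√8
|001⟩: (1)/(2√2) = 1/√8
|010⟩: (1)/(2√2) = 1/√8
|011⟩: (1)/(2√2) = 1/√8
|100⟩: (1)/(2√2) = 1/√8
|101⟩: (1)/(2√2) = 1/√8
|110⟩: (1)/(2√2) = 1/√8
|111⟩: (1)/(2√2) = 1/√8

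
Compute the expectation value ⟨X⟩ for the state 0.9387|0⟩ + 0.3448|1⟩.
0.6473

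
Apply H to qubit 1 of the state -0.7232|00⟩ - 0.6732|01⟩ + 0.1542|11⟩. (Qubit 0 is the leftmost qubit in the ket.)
-0.9874|00⟩ - 0.03536|01⟩ + 0.109|10⟩ - 0.109|11⟩

H on qubit 1 mixes each pair of kets that differ only in qubit 1: amplitudes (a, b) of (|…0…⟩, |…1…⟩) become ((a + b)/√2, (a − b)/√2). Kets absent from the input have amplitude 0.
(|00⟩, |01⟩): (a, b) = (-0.7232, -0.6732) → (-0.9874, -0.03536)
(|10⟩, |11⟩): (a, b) = (0, 0.1542) → (0.109, -0.109)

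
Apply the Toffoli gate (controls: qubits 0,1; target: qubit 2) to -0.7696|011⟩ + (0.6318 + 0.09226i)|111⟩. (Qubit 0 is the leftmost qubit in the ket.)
-0.7696|011⟩ + (0.6318 + 0.09226i)|110⟩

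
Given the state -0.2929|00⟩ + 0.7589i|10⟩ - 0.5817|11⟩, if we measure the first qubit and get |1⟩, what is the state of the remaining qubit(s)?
0.7937i|0⟩ - 0.6084|1⟩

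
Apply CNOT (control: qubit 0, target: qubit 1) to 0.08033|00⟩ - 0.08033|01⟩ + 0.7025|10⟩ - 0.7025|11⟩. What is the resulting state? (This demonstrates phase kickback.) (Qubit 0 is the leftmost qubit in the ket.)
0.08033|00⟩ - 0.08033|01⟩ - 0.7025|10⟩ + 0.7025|11⟩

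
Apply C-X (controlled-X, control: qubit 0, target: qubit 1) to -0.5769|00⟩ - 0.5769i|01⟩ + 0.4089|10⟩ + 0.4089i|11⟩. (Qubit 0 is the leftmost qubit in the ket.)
-0.5769|00⟩ - 0.5769i|01⟩ + 0.4089i|10⟩ + 0.4089|11⟩

C-X leaves the control-|0⟩ kets |00⟩, |01⟩ unchanged and applies X to qubit 1 on the control-|1⟩ pair (|10⟩, |11⟩).
X = [[0, 1], [1, 0]].
With a = amp(|10⟩) = 0.4089 and b = amp(|11⟩) = 0.4089i:
new amp(|10⟩) = (1)·b = 0.4089i
new amp(|11⟩) = (1)·a = 0.4089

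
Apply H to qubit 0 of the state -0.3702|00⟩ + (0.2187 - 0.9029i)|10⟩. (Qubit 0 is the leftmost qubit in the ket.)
(-0.1071 - 0.6384i)|00⟩ + (-0.4164 + 0.6384i)|10⟩

H on qubit 0 mixes each pair of kets that differ only in qubit 0: amplitudes (a, b) of (|…0…⟩, |…1…⟩) become ((a + b)/√2, (a − b)/√2). Kets absent from the input have amplitude 0.
(|00⟩, |10⟩): (a, b) = (-0.3702, (0.2187 - 0.9029i)) → ((-0.1071 - 0.6384i), (-0.4164 + 0.6384i))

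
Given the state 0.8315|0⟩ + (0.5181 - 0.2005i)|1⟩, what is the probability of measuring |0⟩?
0.6914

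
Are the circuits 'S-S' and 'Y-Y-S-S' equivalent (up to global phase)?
Yes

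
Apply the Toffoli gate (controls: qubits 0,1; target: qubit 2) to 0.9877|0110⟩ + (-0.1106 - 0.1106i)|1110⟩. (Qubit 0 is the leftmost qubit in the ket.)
0.9877|0110⟩ + (-0.1106 - 0.1106i)|1100⟩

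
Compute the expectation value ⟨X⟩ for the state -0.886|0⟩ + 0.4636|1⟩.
-0.8215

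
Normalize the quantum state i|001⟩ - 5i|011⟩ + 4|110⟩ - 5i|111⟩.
0.1222i|001⟩ - 0.6108i|011⟩ + 0.4887|110⟩ - 0.6108i|111⟩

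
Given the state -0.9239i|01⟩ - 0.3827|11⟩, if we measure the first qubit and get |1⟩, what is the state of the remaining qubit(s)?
-|1⟩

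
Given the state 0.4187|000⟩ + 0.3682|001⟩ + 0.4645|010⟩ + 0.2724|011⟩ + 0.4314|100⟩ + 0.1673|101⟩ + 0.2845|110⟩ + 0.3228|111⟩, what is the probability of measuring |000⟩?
0.1753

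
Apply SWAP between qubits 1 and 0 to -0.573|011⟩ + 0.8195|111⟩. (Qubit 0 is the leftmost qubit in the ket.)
-0.573|101⟩ + 0.8195|111⟩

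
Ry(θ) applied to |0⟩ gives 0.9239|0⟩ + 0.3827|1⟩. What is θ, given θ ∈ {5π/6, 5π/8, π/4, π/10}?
π/4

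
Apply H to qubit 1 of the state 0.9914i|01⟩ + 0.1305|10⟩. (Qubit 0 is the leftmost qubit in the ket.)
0.701i|00⟩ - 0.701i|01⟩ + 0.09228|10⟩ + 0.09228|11⟩

H on qubit 1 mixes each pair of kets that differ only in qubit 1: amplitudes (a, b) of (|…0…⟩, |…1…⟩) become ((a + b)/√2, (a − b)/√2). Kets absent from the input have amplitude 0.
(|00⟩, |01⟩): (a, b) = (0, 0.9914i) → (0.701i, -0.701i)
(|10⟩, |11⟩): (a, b) = (0.1305, 0) → (0.09228, 0.09228)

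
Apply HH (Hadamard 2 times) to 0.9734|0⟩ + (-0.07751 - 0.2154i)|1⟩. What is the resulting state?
0.9734|0⟩ + (-0.07751 - 0.2154i)|1⟩

H² = I, so an even number of Hadamards cancels: H^2 = I and the state is unchanged.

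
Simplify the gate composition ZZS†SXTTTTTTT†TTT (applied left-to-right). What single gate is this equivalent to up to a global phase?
X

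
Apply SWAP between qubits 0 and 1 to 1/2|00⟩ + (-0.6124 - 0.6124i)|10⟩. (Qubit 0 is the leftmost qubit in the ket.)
1/2|00⟩ + (-0.6124 - 0.6124i)|01⟩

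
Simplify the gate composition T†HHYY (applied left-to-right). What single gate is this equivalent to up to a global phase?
T†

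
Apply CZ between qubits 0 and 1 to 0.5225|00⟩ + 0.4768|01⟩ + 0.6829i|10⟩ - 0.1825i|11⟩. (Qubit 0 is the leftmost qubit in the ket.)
0.5225|00⟩ + 0.4768|01⟩ + 0.6829i|10⟩ + 0.1825i|11⟩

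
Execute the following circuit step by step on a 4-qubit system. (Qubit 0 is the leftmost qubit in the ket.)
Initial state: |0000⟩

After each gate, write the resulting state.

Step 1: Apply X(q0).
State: |1000⟩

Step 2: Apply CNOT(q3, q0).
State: |1000⟩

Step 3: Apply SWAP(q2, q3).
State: |1000⟩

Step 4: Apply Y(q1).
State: i|1100⟩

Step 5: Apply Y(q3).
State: -|1101⟩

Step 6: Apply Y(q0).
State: i|0101⟩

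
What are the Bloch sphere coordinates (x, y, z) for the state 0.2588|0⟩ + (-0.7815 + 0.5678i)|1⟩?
(-0.4045, 0.2939, -0.8662)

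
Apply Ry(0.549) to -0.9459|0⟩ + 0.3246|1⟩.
-0.9985|0⟩ + 0.05605|1⟩

Ry(0.549) = [[cos(θ/2), −sin(θ/2)], [sin(θ/2), cos(θ/2)]]; θ = 0.549, cos(θ/2) ≈ 0.962561, sin(θ/2) ≈ 0.271066.
With a = amp(|0⟩) = -0.9459 and b = amp(|1⟩) = 0.3246:
new amp(|0⟩) = (0.962561)·a + (-0.271066)·b = -0.9985
new amp(|1⟩) = (0.271066)·a + (0.962561)·b = 0.05605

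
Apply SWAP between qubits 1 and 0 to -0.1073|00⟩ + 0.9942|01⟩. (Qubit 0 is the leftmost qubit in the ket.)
-0.1073|00⟩ + 0.9942|10⟩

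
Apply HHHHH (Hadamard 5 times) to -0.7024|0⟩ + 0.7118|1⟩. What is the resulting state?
0.006647|0⟩ - |1⟩

H² = I, so H^5 = H: a single Hadamard. With (a, b) = (-0.7024, 0.7118), H gives ((a + b)/√2, (a − b)/√2) = (0.006647, -1).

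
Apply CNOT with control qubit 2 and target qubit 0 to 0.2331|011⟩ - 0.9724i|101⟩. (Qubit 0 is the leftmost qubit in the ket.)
-0.9724i|001⟩ + 0.2331|111⟩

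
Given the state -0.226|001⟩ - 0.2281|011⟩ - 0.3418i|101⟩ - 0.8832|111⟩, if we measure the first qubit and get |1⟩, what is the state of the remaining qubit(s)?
-0.3609i|01⟩ - 0.9326|11⟩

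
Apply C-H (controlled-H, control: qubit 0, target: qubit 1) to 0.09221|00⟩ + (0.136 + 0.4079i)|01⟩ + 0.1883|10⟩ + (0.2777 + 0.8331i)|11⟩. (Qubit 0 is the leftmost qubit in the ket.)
0.09221|00⟩ + (0.136 + 0.4079i)|01⟩ + (0.3295 + 0.5891i)|10⟩ + (-0.06322 - 0.5891i)|11⟩

C-H leaves the control-|0⟩ kets |00⟩, |01⟩ unchanged and applies H to qubit 1 on the control-|1⟩ pair (|10⟩, |11⟩).
H = [[1/√2, 1/√2], [1/√2, -1/√2]].
With a = amp(|10⟩) = 0.1883 and b = amp(|11⟩) = (0.2777 + 0.8331i):
new amp(|10⟩) = (1/√2)·a + (1/√2)·b = (0.3295 + 0.5891i)
new amp(|11⟩) = (1/√2)·a + (-1/√2)·b = (-0.06322 - 0.5891i)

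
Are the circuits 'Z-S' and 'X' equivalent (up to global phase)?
No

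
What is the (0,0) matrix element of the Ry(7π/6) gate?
-0.2588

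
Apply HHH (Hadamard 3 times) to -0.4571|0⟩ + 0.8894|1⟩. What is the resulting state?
0.3057|0⟩ - 0.9521|1⟩

H² = I, so H^3 = H: a single Hadamard. With (a, b) = (-0.4571, 0.8894), H gives ((a + b)/√2, (a − b)/√2) = (0.3057, -0.9521).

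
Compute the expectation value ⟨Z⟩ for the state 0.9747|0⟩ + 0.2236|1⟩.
0.9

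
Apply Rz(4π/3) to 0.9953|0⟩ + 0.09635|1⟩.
(-0.4977 - 0.862i)|0⟩ + (-0.04818 + 0.08344i)|1⟩

Rz(4π/3) = [[e^(−iθ/2), 0], [0, e^(iθ/2)]] with e^(±iθ/2) = cos(θ/2) ± i·sin(θ/2); θ = 4π/3, cos(θ/2) ≈ -0.5, sin(θ/2) ≈ 0.866025.
With a = amp(|0⟩) = 0.9953 and b = amp(|1⟩) = 0.09635:
new amp(|0⟩) = (-0.5 - 0.866025i)·a = (-0.4977 - 0.862i)
new amp(|1⟩) = (-0.5 + 0.866025i)·b = (-0.04818 + 0.08344i)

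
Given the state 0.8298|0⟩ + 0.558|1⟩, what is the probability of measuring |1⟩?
0.3114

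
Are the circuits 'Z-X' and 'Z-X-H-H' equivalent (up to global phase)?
Yes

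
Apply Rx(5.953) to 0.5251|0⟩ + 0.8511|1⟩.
(-0.518 - 0.1399i)|0⟩ + (-0.8395 - 0.0863i)|1⟩

Rx(5.953) = [[cos(θ/2), −i·sin(θ/2)], [−i·sin(θ/2), cos(θ/2)]]; θ = 5.953, cos(θ/2) ≈ -0.986403, sin(θ/2) ≈ 0.164344.
With a = amp(|0⟩) = 0.5251 and b = amp(|1⟩) = 0.8511:
new amp(|0⟩) = (-0.986403)·a + (-0.164344i)·b = (-0.518 - 0.1399i)
new amp(|1⟩) = (-0.164344i)·a + (-0.986403)·b = (-0.8395 - 0.0863i)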